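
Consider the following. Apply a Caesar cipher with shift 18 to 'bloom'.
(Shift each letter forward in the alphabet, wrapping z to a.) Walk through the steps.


Shift each letter by 18: b -> t, l -> d, o -> g, o -> g, m -> e. Result: 'tdgge'.

tdgge


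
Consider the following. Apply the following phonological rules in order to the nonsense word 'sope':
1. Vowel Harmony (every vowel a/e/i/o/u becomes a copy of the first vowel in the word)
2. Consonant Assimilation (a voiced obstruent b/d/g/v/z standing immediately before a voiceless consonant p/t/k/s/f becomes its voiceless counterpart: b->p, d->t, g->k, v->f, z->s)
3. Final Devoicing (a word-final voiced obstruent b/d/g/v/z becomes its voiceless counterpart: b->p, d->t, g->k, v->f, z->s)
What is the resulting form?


Starting form: 'sope'
Rule 1: Vowel Harmony: all vowels become 'o' (matching first vowel). 'sope' -> 'sopo'
Rule 2: Consonant Assimilation: no voiced obstruent (b/d/g/v/z) stands immediately before a voiceless consonant (p/t/k/s/f). No change.
Rule 3: Final Devoicing: the word ends in the vowel 'o', not a consonant. No change.
Final form: 'sopo'

sopo


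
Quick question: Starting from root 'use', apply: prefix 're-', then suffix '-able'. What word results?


Step 1: Add prefix 're-' to 'use' = 'reuse'
Step 2: Add suffix '-able' to 'reuse' = 'reusable'

reusable


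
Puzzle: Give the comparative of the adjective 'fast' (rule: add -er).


Apply comparative formation (add -er): 'fast' -> 'faster'.

faster


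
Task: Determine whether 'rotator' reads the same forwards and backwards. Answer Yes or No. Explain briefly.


Forward: 'rotator'
Reversed: 'rotator'
They are identical.

Yes


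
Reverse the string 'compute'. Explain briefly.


Reverse 'compute' character by character: 'etupmoc'.

etupmoc


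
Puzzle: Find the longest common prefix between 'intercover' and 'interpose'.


Compare from the start: 5 characters match: 'inter'. Mismatch at position 6: 'c' vs 'p'.

inter


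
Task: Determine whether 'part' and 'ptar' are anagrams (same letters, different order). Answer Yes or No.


Sorted letters of 'part': 'aprt'
Sorted letters of 'ptar': 'aprt'
They match.

Yes


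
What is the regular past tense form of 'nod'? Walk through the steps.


Apply rule: Double final consonant and add -ed. 'nod' becomes 'nodded'.

nodded


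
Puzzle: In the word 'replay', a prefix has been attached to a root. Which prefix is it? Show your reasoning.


The word 'replay' = 're' (prefix) + 'play' (root). The prefix is 're'.

re


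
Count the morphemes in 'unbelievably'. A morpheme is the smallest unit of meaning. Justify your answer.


Decomposition: un- (prefix) + believe (root) + -able (suffix) + -ly (suffix) = 4 morpheme(s)

4 morphemes


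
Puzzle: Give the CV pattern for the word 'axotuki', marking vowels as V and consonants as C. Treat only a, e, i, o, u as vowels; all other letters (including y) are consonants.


Letter mapping: a = V, x = C, o = V, t = C, u = V, k = C, i = V.

VCVCVCV


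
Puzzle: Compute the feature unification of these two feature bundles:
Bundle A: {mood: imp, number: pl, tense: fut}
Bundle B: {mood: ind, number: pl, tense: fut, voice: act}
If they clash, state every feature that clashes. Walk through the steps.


Compare features:
mood: A=imp vs B=ind -> CLASH
number: A=pl vs B=pl -> unified: pl
tense: A=fut vs B=fut -> unified: fut
voice: A=_ vs B=act -> unified: act
Clash detected on feature 'mood' (imp vs ind); unification fails.

CLASH on 'mood' (imp vs ind)


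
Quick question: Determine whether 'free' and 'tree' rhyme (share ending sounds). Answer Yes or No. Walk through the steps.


Rime (stressed vowel + following sounds) of 'free': -ee = /iː/
Rime of 'tree': -ee = /iː/
/iː/ and /iː/ are the same ending sound, so the words rhyme.

Yes


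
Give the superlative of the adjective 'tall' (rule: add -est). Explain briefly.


Apply superlative formation (add -est): 'tall' -> 'tallest'.

tallest


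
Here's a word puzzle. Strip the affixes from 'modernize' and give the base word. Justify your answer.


Remove suffix '-ize' from 'modernize' to get root 'modern'.

modern


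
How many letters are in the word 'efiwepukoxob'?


Spell out 'efiwepukoxob' and number each letter: e(1), f(2), i(3), w(4), e(5), p(6), u(7), k(8), o(9), x(10), o(11), b(12). Total: 12 letters.

12


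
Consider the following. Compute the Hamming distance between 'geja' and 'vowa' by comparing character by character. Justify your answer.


Alignment:
Position 1: 'g' vs 'v' = DIFFER
Position 2: 'e' vs 'o' = DIFFER
Position 3: 'j' vs 'w' = DIFFER
Position 4: 'a' vs 'a' = match
Total differences: 3

3


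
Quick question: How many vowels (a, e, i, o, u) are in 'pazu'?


Vowels in 'pazu': a, u = 2 vowels.

2


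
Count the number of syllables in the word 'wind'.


Break 'wind' into syllables: wind -> wind = 1 syllable

1 syllable


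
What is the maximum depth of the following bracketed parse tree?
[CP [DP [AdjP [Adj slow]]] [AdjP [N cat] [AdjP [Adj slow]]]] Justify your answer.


Count bracket nesting levels:
'[' at pos 0: depth = 1
'[' at pos 4: depth = 2
'[' at pos 8: depth = 3
'[' at pos 14: depth = 4
'[' at pos 27: depth = 2
'[' at pos 33: depth = 3
'[' at pos 41: depth = 3
'[' at pos 47: depth = 4
Maximum depth reached: 4

4


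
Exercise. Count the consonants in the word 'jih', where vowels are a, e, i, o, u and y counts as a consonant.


Consonants in 'jih': j, h = 2 consonants.

2


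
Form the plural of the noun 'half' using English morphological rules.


Apply rule: Change -f to -ves. 'half' becomes 'halves'.

halves


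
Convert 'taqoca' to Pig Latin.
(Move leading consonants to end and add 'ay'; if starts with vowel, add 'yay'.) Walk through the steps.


'taqoca': move consonant cluster 't' to end and add 'ay': 'aqocatay'.

aqocatay


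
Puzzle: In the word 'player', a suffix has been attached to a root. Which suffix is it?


The word 'player' = 'play' (root) + '-er' (suffix). The suffix is '-er'.

er


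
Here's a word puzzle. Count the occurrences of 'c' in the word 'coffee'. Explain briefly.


Letter 'c' in 'coffee': found at position(s) 1 = 1 occurrence(s).

1


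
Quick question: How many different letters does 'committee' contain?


Unique letters in 'committee': {c, e, i, m, o, t} = 6 distinct letters.

6


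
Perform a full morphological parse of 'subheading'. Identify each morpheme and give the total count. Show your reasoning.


Step 1: Identify prefix: 'sub' (meaning: below)
Step 2: Identify root: 'head'
Step 3: Identify suffix(es): 'ing'
Decomposition: sub- (prefix: below) + head (root) + -ing (suffix: ongoing/result)
Total morphemes: 3

3 morphemes (sub- (prefix: below) + head (root) + -ing (suffix: ongoing/result))


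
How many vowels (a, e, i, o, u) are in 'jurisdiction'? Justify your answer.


Vowels in 'jurisdiction': u, i, i, i, o = 5 vowels.

5


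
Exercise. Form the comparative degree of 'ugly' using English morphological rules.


Apply comparative formation (consonant + y: change y to i, add -er): 'ugly' -> 'uglier'.

uglier


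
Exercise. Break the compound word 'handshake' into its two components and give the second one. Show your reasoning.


Split 'handshake' into 'hand' + 'shake'. The second part is 'shake'.

shake


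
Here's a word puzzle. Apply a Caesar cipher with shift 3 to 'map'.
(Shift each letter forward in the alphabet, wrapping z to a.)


Shift each letter by 3: m -> p, a -> d, p -> s. Result: 'pds'.

pds


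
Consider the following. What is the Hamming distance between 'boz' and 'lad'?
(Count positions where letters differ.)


Alignment:
Position 1: 'b' vs 'l' = DIFFER
Position 2: 'o' vs 'a' = DIFFER
Position 3: 'z' vs 'd' = DIFFER
Total differences: 3

3


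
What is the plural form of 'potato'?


Apply rule: Add -es (consonant + o). 'potato' becomes 'potatoes'.

potatoes


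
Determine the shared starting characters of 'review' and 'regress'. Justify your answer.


Compare from the start: 2 characters match: 're'. Mismatch at position 3: 'v' vs 'g'.

re


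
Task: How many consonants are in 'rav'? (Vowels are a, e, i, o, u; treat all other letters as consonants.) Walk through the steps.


Consonants in 'rav': r, v = 2 consonants.

2


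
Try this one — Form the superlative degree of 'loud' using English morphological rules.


Apply superlative formation (add -est): 'loud' -> 'loudest'.

loudest


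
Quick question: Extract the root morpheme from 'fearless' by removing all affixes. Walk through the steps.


Remove suffix '-less' from 'fearless' to get root 'fear'.

fear


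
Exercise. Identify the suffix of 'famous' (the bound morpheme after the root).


The word 'famous' = 'fame' (root) + '-ous' (suffix). The suffix is '-ous'.

ous


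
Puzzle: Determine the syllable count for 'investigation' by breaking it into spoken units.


Break 'investigation' into syllables: in-ves-ti-ga-tion -> in | ves | ti | ga | tion = 5 syllables

5 syllables


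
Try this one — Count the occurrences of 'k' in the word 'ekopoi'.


Letter 'k' in 'ekopoi': found at position(s) 2 = 1 occurrence(s).

1


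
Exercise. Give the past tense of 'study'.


Apply rule: Change -y to -ied. 'study' becomes 'studied'.

studied


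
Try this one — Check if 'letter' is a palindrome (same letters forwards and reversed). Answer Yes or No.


Forward: 'letter'
Reversed: 'rettel'
They differ.

No


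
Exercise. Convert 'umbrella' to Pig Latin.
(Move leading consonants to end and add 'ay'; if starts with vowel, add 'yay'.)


'umbrella' starts with a vowel, so add 'yay': 'umbrellayay'.

umbrellayay


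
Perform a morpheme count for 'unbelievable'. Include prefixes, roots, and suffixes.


Decomposition: un- (prefix) + believe (root) + -able (suffix) = 3 morpheme(s)

3 morphemes


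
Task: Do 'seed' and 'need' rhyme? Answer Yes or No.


Rime (stressed vowel + following sounds) of 'seed': -eed = /iːd/
Rime of 'need': -eed = /iːd/
/iːd/ and /iːd/ are the same ending sound, so the words rhyme.

Yes


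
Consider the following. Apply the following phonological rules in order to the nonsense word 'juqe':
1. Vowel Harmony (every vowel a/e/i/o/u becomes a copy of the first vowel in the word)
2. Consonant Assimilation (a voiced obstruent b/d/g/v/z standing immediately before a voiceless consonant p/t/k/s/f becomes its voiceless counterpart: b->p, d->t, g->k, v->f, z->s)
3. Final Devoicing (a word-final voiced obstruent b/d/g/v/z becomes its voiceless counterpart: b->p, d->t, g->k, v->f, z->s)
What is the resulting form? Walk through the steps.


Starting form: 'juqe'
Rule 1: Vowel Harmony: all vowels become 'u' (matching first vowel). 'juqe' -> 'juqu'
Rule 2: Consonant Assimilation: no voiced obstruent (b/d/g/v/z) stands immediately before a voiceless consonant (p/t/k/s/f). No change.
Rule 3: Final Devoicing: the word ends in the vowel 'u', not a consonant. No change.
Final form: 'juqu'

juqu


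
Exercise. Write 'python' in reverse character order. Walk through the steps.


Reverse 'python' character by character: 'nohtyp'.

nohtyp


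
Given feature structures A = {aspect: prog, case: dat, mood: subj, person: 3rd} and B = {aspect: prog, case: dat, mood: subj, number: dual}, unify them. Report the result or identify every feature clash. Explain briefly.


Compare features:
aspect: A=prog vs B=prog -> unified: prog
case: A=dat vs B=dat -> unified: dat
mood: A=subj vs B=subj -> unified: subj
number: A=_ vs B=dual -> unified: dual
person: A=3rd vs B=_ -> unified: 3rd
No clashes found.

Unified: {aspect: prog, case: dat, mood: subj, number: dual, person: 3rd}


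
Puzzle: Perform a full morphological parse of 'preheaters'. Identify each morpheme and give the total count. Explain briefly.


Step 1: Identify prefix: 'pre' (meaning: before)
Step 2: Identify root: 'heat'
Step 3: Identify suffix(es): 'er, s'
Decomposition: pre- (prefix: before) + heat (root) + -er (suffix: one who) + -s (plural)
Total morphemes: 4

4 morphemes (pre- (prefix: before) + heat (root) + -er (suffix: one who) + -s (plural))


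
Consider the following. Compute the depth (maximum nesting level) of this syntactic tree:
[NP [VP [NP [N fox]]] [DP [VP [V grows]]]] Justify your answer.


Count bracket nesting levels:
'[' at pos 0: depth = 1
'[' at pos 4: depth = 2
'[' at pos 8: depth = 3
'[' at pos 12: depth = 4
'[' at pos 22: depth = 2
'[' at pos 26: depth = 3
'[' at pos 30: depth = 4
Maximum depth reached: 4

4


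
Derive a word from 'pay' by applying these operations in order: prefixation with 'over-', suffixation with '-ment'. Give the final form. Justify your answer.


Step 1: Add prefix 'over-' to 'pay' = 'overpay'
Step 2: Add suffix '-ment' to 'overpay' = 'overpayment'

overpayment


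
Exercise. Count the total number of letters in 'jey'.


Spell out 'jey' and number each letter: j(1), e(2), y(3). Total: 3 letters.

3


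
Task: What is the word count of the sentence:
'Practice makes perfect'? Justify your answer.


Split into words: Practice | makes | perfect = 3 words.

3


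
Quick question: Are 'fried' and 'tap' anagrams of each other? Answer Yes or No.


Sorted letters of 'fried': 'defir'
Sorted letters of 'tap': 'apt'
They do not match.

No


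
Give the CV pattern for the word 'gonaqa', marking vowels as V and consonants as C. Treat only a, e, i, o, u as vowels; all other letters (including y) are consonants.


Letter mapping: g = C, o = V, n = C, a = V, q = C, a = V.

CVCVCV


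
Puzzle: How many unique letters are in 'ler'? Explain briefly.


Unique letters in 'ler': {e, l, r} = 3 distinct letters.

3


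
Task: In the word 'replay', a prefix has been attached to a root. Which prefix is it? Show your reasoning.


The word 'replay' = 're' (prefix) + 'play' (root). The prefix is 're'.

re


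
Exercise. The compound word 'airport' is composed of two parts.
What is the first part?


Split 'airport' into 'air' + 'port'. The first part is 'air'.

air


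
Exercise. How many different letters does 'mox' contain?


Unique letters in 'mox': {m, o, x} = 3 distinct letters.

3


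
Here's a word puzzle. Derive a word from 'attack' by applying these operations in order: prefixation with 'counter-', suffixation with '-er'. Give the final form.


Step 1: Add prefix 'counter-' to 'attack' = 'counterattack'
Step 2: Add suffix '-er' to 'counterattack' = 'counterattacker'

counterattacker


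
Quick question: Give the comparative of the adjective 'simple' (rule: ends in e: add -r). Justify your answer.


Apply comparative formation (ends in e: add -r): 'simple' -> 'simpler'.

simpler


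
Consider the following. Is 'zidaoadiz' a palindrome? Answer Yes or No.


Forward: 'zidaoadiz'
Reversed: 'zidaoadiz'
They are identical.

Yes


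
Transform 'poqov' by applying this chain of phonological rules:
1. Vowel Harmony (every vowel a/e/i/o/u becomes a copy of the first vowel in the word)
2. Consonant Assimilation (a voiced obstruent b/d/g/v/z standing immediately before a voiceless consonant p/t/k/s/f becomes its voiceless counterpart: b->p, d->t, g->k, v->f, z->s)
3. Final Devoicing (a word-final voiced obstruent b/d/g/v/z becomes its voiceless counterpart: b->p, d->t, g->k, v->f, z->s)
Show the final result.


Starting form: 'poqov'
Rule 1: Vowel Harmony: all vowels already match. No change.
Rule 2: Consonant Assimilation: no voiced obstruent (b/d/g/v/z) stands immediately before a voiceless consonant (p/t/k/s/f). No change.
Rule 3: Final Devoicing: word-final voiced obstruent 'v' becomes voiceless 'f'. 'poqov' -> 'poqof'
Final form: 'poqof'

poqof


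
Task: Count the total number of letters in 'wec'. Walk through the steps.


Spell out 'wec' and number each letter: w(1), e(2), c(3). Total: 3 letters.

3


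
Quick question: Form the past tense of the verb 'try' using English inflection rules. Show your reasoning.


Apply rule: Change -y to -ied. 'try' becomes 'tried'.

tried


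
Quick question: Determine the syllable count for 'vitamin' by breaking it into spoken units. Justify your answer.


Break 'vitamin' into syllables: vi-ta-min -> vi | ta | min = 3 syllables

3 syllables


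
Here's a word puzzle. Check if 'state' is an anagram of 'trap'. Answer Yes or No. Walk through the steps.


Sorted letters of 'state': 'aestt'
Sorted letters of 'trap': 'aprt'
They do not match.

No


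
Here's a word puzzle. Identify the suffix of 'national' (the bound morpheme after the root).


The word 'national' = 'nation' (root) + '-al' (suffix). The suffix is '-al'.

al


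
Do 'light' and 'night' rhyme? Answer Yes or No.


Rime (stressed vowel + following sounds) of 'light': -ight = /aɪt/
Rime of 'night': -ight = /aɪt/
/aɪt/ and /aɪt/ are the same ending sound, so the words rhyme.

Yes


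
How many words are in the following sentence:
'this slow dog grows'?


Split into words: this | slow | dog | grows = 4 words.

4


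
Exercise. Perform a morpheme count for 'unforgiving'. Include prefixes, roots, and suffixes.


Decomposition: un- (prefix) + forgive (root) + -ing (suffix) = 3 morpheme(s)

3 morphemes


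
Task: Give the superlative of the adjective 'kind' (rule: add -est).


Apply superlative formation (add -est): 'kind' -> 'kindest'.

kindest


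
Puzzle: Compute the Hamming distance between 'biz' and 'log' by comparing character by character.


Alignment:
Position 1: 'b' vs 'l' = DIFFER
Position 2: 'i' vs 'o' = DIFFER
Position 3: 'z' vs 'g' = DIFFER
Total differences: 3

3


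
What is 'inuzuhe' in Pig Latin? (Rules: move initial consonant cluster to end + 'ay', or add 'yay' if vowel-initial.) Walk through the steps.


'inuzuhe' starts with a vowel, so add 'yay': 'inuzuheyay'.

inuzuheyay


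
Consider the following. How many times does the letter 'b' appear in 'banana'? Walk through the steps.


Letter 'b' in 'banana': found at position(s) 1 = 1 occurrence(s).

1


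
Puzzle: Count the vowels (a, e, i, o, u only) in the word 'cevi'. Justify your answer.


Vowels in 'cevi': e, i = 2 vowels.

2


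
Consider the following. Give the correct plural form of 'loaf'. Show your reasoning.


Apply rule: Change -f to -ves. 'loaf' becomes 'loaves'.

loaves


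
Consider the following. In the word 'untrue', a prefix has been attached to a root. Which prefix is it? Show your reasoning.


The word 'untrue' = 'un' (prefix) + 'true' (root). The prefix is 'un'.

un


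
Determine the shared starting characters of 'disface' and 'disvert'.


Compare from the start: 3 characters match: 'dis'. Mismatch at position 4: 'f' vs 'v'.

dis


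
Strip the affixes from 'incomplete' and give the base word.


Remove prefix 'in' from 'incomplete' to get root 'complete'.

complete


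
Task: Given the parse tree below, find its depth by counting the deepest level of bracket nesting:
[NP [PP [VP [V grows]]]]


Count bracket nesting levels:
'[' at pos 0: depth = 1
'[' at pos 4: depth = 2
'[' at pos 8: depth = 3
'[' at pos 12: depth = 4
Maximum depth reached: 4

4


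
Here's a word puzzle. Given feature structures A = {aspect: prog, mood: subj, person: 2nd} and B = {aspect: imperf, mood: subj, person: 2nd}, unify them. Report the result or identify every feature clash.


Compare features:
aspect: A=prog vs B=imperf -> CLASH
mood: A=subj vs B=subj -> unified: subj
person: A=2nd vs B=2nd -> unified: 2nd
Clash detected on feature 'aspect' (prog vs imperf); unification fails.

CLASH on 'aspect' (prog vs imperf)


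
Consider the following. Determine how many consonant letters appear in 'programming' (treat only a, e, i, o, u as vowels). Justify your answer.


Consonants in 'programming': p, r, g, r, m, m, n, g = 8 consonants.

8


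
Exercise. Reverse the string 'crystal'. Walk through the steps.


Reverse 'crystal' character by character: 'latsyrc'.

latsyrc


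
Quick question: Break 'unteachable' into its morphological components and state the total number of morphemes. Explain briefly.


Step 1: Identify prefix: 'un' (meaning: not/reverse)
Step 2: Identify root: 'teach'
Step 3: Identify suffix(es): 'able'
Decomposition: un- (prefix: not/reverse) + teach (root) + -able (suffix: capable of)
Total morphemes: 3

3 morphemes (un- (prefix: not/reverse) + teach (root) + -able (suffix: capable of))


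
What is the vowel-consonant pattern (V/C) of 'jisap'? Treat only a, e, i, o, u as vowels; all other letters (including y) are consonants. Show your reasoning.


Letter mapping: j = C, i = V, s = C, a = V, p = C.

CVCVC


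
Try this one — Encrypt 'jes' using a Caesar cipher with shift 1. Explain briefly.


Shift each letter by 1: j -> k, e -> f, s -> t. Result: 'kft'.

kft


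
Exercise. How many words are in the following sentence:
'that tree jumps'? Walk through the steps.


Split into words: that | tree | jumps = 3 words.

3


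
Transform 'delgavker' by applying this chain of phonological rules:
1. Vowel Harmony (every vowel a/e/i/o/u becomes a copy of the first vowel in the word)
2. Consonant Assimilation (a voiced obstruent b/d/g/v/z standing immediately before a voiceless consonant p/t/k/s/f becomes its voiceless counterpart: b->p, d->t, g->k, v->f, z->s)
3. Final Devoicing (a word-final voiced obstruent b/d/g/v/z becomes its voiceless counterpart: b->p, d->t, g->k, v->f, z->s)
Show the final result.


Starting form: 'delgavker'
Rule 1: Vowel Harmony: all vowels become 'e' (matching first vowel). 'delgavker' -> 'delgevker'
Rule 2: Consonant Assimilation: voiced obstruent before voiceless consonant becomes voiceless ('vk' -> 'fk'). 'delgevker' -> 'delgefker'
Rule 3: Final Devoicing: final consonant 'r' is not one of the voiced obstruents b/d/g/v/z. No change.
Final form: 'delgefker'

delgefker


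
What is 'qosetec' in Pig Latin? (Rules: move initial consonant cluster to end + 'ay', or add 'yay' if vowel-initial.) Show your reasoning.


'qosetec': move consonant cluster 'q' to end and add 'ay': 'osetecqay'.

osetecqay


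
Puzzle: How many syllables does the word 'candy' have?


Break 'candy' into syllables: can-dy -> can | dy = 2 syllables

2 syllables


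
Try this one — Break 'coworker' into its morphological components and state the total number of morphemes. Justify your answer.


Step 1: Identify prefix: 'co' (meaning: together)
Step 2: Identify root: 'work'
Step 3: Identify suffix(es): 'er'
Decomposition: co- (prefix: together) + work (root) + -er (suffix: one who)
Total morphemes: 3

3 morphemes (co- (prefix: together) + work (root) + -er (suffix: one who))


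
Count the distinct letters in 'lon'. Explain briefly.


Unique letters in 'lon': {l, n, o} = 3 distinct letters.

3


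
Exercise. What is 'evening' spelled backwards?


Reverse 'evening' character by character: 'gnineve'.

gnineve


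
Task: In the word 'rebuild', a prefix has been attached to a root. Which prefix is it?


The word 'rebuild' = 're' (prefix) + 'build' (root). The prefix is 're'.

re


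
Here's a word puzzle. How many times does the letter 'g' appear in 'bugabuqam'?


Letter 'g' in 'bugabuqam': found at position(s) 3 = 1 occurrence(s).

1


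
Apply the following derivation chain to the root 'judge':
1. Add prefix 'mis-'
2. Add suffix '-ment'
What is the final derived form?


Step 1: Add prefix 'mis-' to 'judge' = 'misjudge'
Step 2: Add suffix '-ment' to 'misjudge' = 'misjudgment'

misjudgment


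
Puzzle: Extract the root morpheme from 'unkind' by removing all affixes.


Remove prefix 'un' from 'unkind' to get root 'kind'.

kind


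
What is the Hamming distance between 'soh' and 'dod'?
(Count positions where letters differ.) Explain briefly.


Alignment:
Position 1: 's' vs 'd' = DIFFER
Position 2: 'o' vs 'o' = match
Position 3: 'h' vs 'd' = DIFFER
Total differences: 2

2


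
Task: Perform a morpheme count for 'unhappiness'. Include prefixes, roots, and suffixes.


Decomposition: un- (prefix) + happy (root) + -ness (suffix) = 3 morpheme(s)

3 morphemes


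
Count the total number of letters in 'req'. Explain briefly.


Spell out 'req' and number each letter: r(1), e(2), q(3). Total: 3 letters.

3


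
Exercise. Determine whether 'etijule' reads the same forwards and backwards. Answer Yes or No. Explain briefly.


Forward: 'etijule'
Reversed: 'elujite'
They differ.

No


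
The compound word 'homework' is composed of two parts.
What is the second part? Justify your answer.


Split 'homework' into 'home' + 'work'. The second part is 'work'.

work


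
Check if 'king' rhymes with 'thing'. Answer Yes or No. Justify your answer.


Rime (stressed vowel + following sounds) of 'king': -ing = /ɪŋ/
Rime of 'thing': -ing = /ɪŋ/
/ɪŋ/ and /ɪŋ/ are the same ending sound, so the words rhyme.

Yes


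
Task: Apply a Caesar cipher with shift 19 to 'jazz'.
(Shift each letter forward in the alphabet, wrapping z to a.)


Shift each letter by 19: j -> c, a -> t, z -> s, z -> s. Result: 'ctss'.

ctss


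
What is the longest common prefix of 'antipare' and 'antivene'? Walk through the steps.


Compare from the start: 4 characters match: 'anti'. Mismatch at position 5: 'p' vs 'v'.

anti


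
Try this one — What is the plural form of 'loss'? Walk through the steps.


Apply rule: Add -es (sibilant/fricative ending). 'loss' becomes 'losses'.

losses


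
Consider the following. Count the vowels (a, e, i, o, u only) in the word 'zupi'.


Vowels in 'zupi': u, i = 2 vowels.

2


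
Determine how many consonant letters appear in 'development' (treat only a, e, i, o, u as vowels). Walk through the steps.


Consonants in 'development': d, v, l, p, m, n, t = 7 consonants.

7


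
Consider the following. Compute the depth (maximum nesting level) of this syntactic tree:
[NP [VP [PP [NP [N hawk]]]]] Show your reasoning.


Count bracket nesting levels:
'[' at pos 0: depth = 1
'[' at pos 4: depth = 2
'[' at pos 8: depth = 3
'[' at pos 12: depth = 4
'[' at pos 16: depth = 5
Maximum depth reached: 5

5


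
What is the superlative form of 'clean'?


Apply superlative formation (add -est): 'clean' -> 'cleanest'.

cleanest


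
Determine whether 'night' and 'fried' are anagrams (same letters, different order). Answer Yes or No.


Sorted letters of 'night': 'ghint'
Sorted letters of 'fried': 'defir'
They do not match.

No


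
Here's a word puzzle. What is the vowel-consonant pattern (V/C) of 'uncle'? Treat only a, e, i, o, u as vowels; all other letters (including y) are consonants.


Letter mapping: u = V, n = C, c = C, l = C, e = V.

VCCCV


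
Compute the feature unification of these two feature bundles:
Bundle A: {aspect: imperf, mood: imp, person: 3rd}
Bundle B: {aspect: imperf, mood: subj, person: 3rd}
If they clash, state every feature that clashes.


Compare features:
aspect: A=imperf vs B=imperf -> unified: imperf
mood: A=imp vs B=subj -> CLASH
person: A=3rd vs B=3rd -> unified: 3rd
Clash detected on feature 'mood' (imp vs subj); unification fails.

CLASH on 'mood' (imp vs subj)


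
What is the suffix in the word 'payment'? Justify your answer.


The word 'payment' = 'pay' (root) + '-ment' (suffix). The suffix is '-ment'.

ment


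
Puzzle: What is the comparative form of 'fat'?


Apply comparative formation (double final consonant, add -er): 'fat' -> 'fatter'.

fatter


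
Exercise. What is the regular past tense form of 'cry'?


Apply rule: Change -y to -ied. 'cry' becomes 'cried'.

cried


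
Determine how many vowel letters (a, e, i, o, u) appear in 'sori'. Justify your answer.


Vowels in 'sori': o, i = 2 vowels.

2


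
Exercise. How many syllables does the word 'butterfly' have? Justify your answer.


Break 'butterfly' into syllables: but-ter-fly -> but | ter | fly = 3 syllables

3 syllables


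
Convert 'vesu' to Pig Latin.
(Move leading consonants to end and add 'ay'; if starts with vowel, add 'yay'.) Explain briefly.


'vesu': move consonant cluster 'v' to end and add 'ay': 'esuvay'.

esuvay


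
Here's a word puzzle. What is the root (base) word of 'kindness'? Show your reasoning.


Remove suffix '-ness' from 'kindness' to get root 'kind'.

kind


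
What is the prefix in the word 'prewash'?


The word 'prewash' = 'pre' (prefix) + 'wash' (root). The prefix is 'pre'.

pre


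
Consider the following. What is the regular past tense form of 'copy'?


Apply rule: Change -y to -ied. 'copy' becomes 'copied'.

copied


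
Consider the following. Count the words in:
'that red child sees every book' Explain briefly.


Split into words: that | red | child | sees | every | book = 6 words.

6


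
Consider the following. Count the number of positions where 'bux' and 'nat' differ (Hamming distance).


Alignment:
Position 1: 'b' vs 'n' = DIFFER
Position 2: 'u' vs 'a' = DIFFER
Position 3: 'x' vs 't' = DIFFER
Total differences: 3

3


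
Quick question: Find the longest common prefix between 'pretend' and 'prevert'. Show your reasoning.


Compare from the start: 3 characters match: 'pre'. Mismatch at position 4: 't' vs 'v'.

pre


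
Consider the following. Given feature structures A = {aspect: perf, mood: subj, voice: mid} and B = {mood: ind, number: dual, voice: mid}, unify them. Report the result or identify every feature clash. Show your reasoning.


Compare features:
aspect: A=perf vs B=_ -> unified: perf
mood: A=subj vs B=ind -> CLASH
number: A=_ vs B=dual -> unified: dual
voice: A=mid vs B=mid -> unified: mid
Clash detected on feature 'mood' (subj vs ind); unification fails.

CLASH on 'mood' (subj vs ind)


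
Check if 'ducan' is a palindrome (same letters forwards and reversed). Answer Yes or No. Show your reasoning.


Forward: 'ducan'
Reversed: 'nacud'
They differ.

No


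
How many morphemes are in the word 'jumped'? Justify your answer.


Decomposition: jump (root) + -ed (suffix) = 2 morpheme(s)

2 morphemes


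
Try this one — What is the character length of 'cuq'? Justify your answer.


Spell out 'cuq' and number each letter: c(1), u(2), q(3). Total: 3 letters.

3


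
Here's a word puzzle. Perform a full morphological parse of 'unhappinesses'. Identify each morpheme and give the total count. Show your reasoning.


Step 1: Identify prefix: 'un' (meaning: not/reverse)
Step 2: Identify root: 'happy'
Step 3: Identify suffix(es): 'ness, es'
Decomposition: un- (prefix: not/reverse) + happy (root) + -ness (suffix: state of) + -es (plural)
Total morphemes: 4

4 morphemes (un- (prefix: not/reverse) + happy (root) + -ness (suffix: state of) + -es (plural))


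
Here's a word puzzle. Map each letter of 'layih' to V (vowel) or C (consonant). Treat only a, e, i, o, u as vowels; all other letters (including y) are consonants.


Letter mapping: l = C, a = V, y = C, i = V, h = C.

CVCVC


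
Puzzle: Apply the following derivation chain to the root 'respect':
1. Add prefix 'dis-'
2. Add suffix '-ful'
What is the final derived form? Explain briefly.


Step 1: Add prefix 'dis-' to 'respect' = 'disrespect'
Step 2: Add suffix '-ful' to 'disrespect' = 'disrespectful'

disrespectful


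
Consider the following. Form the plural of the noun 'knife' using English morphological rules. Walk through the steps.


Apply rule: Change -fe to -ves. 'knife' becomes 'knives'.

knives


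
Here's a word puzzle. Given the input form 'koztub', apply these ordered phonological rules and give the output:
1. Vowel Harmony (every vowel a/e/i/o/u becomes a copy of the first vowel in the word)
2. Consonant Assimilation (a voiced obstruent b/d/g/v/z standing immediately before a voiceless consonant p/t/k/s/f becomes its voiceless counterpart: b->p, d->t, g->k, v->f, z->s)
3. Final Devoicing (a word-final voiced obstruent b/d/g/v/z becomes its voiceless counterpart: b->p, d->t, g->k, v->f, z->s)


Starting form: 'koztub'
Rule 1: Vowel Harmony: all vowels become 'o' (matching first vowel). 'koztub' -> 'koztob'
Rule 2: Consonant Assimilation: voiced obstruent before voiceless consonant becomes voiceless ('zt' -> 'st'). 'koztob' -> 'kostob'
Rule 3: Final Devoicing: word-final voiced obstruent 'b' becomes voiceless 'p'. 'kostob' -> 'kostop'
Final form: 'kostop'

kostop


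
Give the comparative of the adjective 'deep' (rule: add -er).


Apply comparative formation (add -er): 'deep' -> 'deeper'.

deeper


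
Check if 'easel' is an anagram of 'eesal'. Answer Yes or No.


Sorted letters of 'easel': 'aeels'
Sorted letters of 'eesal': 'aeels'
They match.

Yes


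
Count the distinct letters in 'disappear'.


Unique letters in 'disappear': {a, d, e, i, p, r, s} = 7 distinct letters.

7


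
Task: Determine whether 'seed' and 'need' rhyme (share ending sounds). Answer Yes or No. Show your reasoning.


Rime (stressed vowel + following sounds) of 'seed': -eed = /iːd/
Rime of 'need': -eed = /iːd/
/iːd/ and /iːd/ are the same ending sound, so the words rhyme.

Yes


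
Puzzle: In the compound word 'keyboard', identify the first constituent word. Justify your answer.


Split 'keyboard' into 'key' + 'board'. The first part is 'key'.

key


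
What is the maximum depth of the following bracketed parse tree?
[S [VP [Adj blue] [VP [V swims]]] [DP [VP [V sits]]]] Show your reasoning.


Count bracket nesting levels:
'[' at pos 0: depth = 1
'[' at pos 3: depth = 2
'[' at pos 7: depth = 3
'[' at pos 18: depth = 3
'[' at pos 22: depth = 4
'[' at pos 34: depth = 2
'[' at pos 38: depth = 3
'[' at pos 42: depth = 4
Maximum depth reached: 4

4


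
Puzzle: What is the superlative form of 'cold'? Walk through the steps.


Apply superlative formation (add -est): 'cold' -> 'coldest'.

coldest


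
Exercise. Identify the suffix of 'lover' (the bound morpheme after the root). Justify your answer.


The word 'lover' = 'love' (root) + '-er' (suffix). The suffix is '-er'.

er


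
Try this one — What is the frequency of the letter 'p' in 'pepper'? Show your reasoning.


Letter 'p' in 'pepper': found at position(s) 1, 3, 4 = 3 occurrence(s).

3


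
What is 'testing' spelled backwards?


Reverse 'testing' character by character: 'gnitset'.

gnitset


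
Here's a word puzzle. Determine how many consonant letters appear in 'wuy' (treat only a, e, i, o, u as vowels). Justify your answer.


Consonants in 'wuy': w, y = 2 consonants.

2


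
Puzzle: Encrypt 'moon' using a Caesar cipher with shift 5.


Shift each letter by 5: m -> r, o -> t, o -> t, n -> s. Result: 'rtts'.

rtts


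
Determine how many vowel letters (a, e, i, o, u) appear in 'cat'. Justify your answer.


Vowels in 'cat': a = 1 vowels.

1


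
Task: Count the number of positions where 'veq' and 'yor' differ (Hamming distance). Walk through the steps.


Alignment:
Position 1: 'v' vs 'y' = DIFFER
Position 2: 'e' vs 'o' = DIFFER
Position 3: 'q' vs 'r' = DIFFER
Total differences: 3

3


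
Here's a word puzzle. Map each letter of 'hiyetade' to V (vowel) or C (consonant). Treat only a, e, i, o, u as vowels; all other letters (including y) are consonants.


Letter mapping: h = C, i = V, y = C, e = V, t = C, a = V, d = C, e = V.

CVCVCVCV


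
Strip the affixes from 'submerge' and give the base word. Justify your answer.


Remove prefix 'sub' from 'submerge' to get root 'merge'.

merge


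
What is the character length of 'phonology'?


Spell out 'phonology' and number each letter: p(1), h(2), o(3), n(4), o(5), l(6), o(7), g(8), y(9). Total: 9 letters.

9


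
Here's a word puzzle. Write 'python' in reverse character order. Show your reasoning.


Reverse 'python' character by character: 'nohtyp'.

nohtyp


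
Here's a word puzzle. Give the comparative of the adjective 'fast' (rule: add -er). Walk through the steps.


Apply comparative formation (add -er): 'fast' -> 'faster'.

faster


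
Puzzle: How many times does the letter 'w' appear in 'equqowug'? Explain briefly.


Letter 'w' in 'equqowug': found at position(s) 6 = 1 occurrence(s).

1


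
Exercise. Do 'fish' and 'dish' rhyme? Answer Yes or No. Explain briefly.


Rime (stressed vowel + following sounds) of 'fish': -ish = /ɪʃ/
Rime of 'dish': -ish = /ɪʃ/
/ɪʃ/ and /ɪʃ/ are the same ending sound, so the words rhyme.

Yes


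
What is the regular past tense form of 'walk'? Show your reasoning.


Apply rule: Add -ed. 'walk' becomes 'walked'.

walked


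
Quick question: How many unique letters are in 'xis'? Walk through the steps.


Unique letters in 'xis': {i, s, x} = 3 distinct letters.

3


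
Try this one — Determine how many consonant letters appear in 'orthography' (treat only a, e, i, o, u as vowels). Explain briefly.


Consonants in 'orthography': r, t, h, g, r, p, h, y = 8 consonants.

8


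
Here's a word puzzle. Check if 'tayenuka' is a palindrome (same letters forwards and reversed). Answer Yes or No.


Forward: 'tayenuka'
Reversed: 'akuneyat'
They differ.

No


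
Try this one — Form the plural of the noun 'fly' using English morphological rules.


Apply rule: Change -y to -ies (consonant + y). 'fly' becomes 'flies'.

flies


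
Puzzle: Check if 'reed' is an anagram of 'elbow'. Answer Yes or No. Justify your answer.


Sorted letters of 'reed': 'deer'
Sorted letters of 'elbow': 'below'
They do not match.

No


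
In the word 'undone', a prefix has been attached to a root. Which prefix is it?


The word 'undone' = 'un' (prefix) + 'done' (root). The prefix is 'un'.

un


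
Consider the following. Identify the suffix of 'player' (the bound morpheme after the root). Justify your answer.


The word 'player' = 'play' (root) + '-er' (suffix). The suffix is '-er'.

er


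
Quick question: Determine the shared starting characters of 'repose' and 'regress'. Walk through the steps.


Compare from the start: 2 characters match: 're'. Mismatch at position 3: 'p' vs 'g'.

re


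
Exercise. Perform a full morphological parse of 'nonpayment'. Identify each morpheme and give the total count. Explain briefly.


Step 1: Identify prefix: 'non' (meaning: not)
Step 2: Identify root: 'pay'
Step 3: Identify suffix(es): 'ment'
Decomposition: non- (prefix: not) + pay (root) + -ment (suffix: action/result)
Total morphemes: 3

3 morphemes (non- (prefix: not) + pay (root) + -ment (suffix: action/result))


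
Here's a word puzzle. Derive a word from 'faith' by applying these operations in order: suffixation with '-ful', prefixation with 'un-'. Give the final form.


Step 1: Add suffix '-ful' to 'faith' = 'faithful'
Step 2: Add prefix 'un-' to 'faithful' = 'unfaithful'

unfaithful


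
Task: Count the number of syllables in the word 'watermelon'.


Break 'watermelon' into syllables: wa-ter-mel-on -> wa | ter | mel | on = 4 syllables

4 syllables


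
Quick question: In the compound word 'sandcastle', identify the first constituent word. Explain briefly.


Split 'sandcastle' into 'sand' + 'castle'. The first part is 'sand'.

sand


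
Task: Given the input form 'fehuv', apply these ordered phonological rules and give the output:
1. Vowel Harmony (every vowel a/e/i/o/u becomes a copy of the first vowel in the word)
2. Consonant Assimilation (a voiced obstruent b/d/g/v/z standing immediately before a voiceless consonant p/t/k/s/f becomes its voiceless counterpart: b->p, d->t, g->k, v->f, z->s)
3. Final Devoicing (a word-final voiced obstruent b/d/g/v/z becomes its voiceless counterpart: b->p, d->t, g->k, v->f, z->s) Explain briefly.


Starting form: 'fehuv'
Rule 1: Vowel Harmony: all vowels become 'e' (matching first vowel). 'fehuv' -> 'fehev'
Rule 2: Consonant Assimilation: no voiced obstruent (b/d/g/v/z) stands immediately before a voiceless consonant (p/t/k/s/f). No change.
Rule 3: Final Devoicing: word-final voiced obstruent 'v' becomes voiceless 'f'. 'fehev' -> 'fehef'
Final form: 'fehef'

fehef
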